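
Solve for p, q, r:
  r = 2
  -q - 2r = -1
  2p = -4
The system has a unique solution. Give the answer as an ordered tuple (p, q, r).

(-2, -3, 2)

Form the augmented matrix and row-reduce:
  [ 0   0   1  |   2 ]
  [ 0  -1  -2  |  -1 ]
  [ 2   0   0  |  -4 ]
Swap R1 and R3.
  [ 2   0   0  |  -4 ]
  [ 0  -1  -2  |  -1 ]
  [ 0   0   1  |   2 ]
Multiply R1 by 1/2.
  [ 1   0   0  |  -2 ]
  [ 0  -1  -2  |  -1 ]
  [ 0   0   1  |   2 ]
Multiply R2 by -1.
  [ 1  0  0  |  -2 ]
  [ 0  1  2  |   1 ]
  [ 0  0  1  |   2 ]
Subtract 2 times R3 from R2.
  [ 1  0  0  |  -2 ]
  [ 0  1  0  |  -3 ]
  [ 0  0  1  |   2 ]
Reading off the last column: p = -2, q = -3, r = 2.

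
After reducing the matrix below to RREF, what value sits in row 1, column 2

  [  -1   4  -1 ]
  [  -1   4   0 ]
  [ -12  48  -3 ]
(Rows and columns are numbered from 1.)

ρ1 -> -1·ρ1
  [   1  -4   1 ]
  [  -1   4   0 ]
  [ -12  48  -3 ]
ρ2 -> ρ2 + ρ1
  [   1  -4   1 ]
  [   0   0   1 ]
  [ -12  48  -3 ]
ρ3 -> ρ3 + 12·ρ1
  [ 1  -4  1 ]
  [ 0   0  1 ]
  [ 0   0  9 ]
ρ3 -> ρ3 − 9·ρ2
  [ 1  -4  1 ]
  [ 0   0  1 ]
  [ 0   0  0 ]
ρ1 -> ρ1 − ρ2
  [ 1  -4  0 ]
  [ 0   0  1 ]
  [ 0   0  0 ]

-4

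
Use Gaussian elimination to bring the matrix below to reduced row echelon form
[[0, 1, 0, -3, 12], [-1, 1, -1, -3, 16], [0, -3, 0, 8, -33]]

R1 ↔ R2
  [ -1   1  -1  -3   16 ]
  [  0   1   0  -3   12 ]
  [  0  -3   0   8  -33 ]
R1 -> -1·R1
  [ 1  -1  1   3  -16 ]
  [ 0   1  0  -3   12 ]
  [ 0  -3  0   8  -33 ]
R3 -> R3 + 3·R2
  [ 1  -1  1   3  -16 ]
  [ 0   1  0  -3   12 ]
  [ 0   0  0  -1    3 ]
R3 -> -1·R3
  [ 1  -1  1   3  -16 ]
  [ 0   1  0  -3   12 ]
  [ 0   0  0   1   -3 ]
R2 -> R2 + 3·R3
  [ 1  -1  1  3  -16 ]
  [ 0   1  0  0    3 ]
  [ 0   0  0  1   -3 ]
R1 -> R1 − 3·R3
  [ 1  -1  1  0  -7 ]
  [ 0   1  0  0   3 ]
  [ 0   0  0  1  -3 ]
R1 -> R1 + R2
  [ 1  0  1  0  -4 ]
  [ 0  1  0  0   3 ]
  [ 0  0  0  1  -3 ]

[[1, 0, 1, 0, -4], [0, 1, 0, 0, 3], [0, 0, 0, 1, -3]]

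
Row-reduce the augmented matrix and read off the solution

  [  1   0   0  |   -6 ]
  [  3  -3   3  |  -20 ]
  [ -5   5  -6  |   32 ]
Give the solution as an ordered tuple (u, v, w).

r2 → r2 − 3·r1
  [  1   0   0  |  -6 ]
  [  0  -3   3  |  -2 ]
  [ -5   5  -6  |  32 ]
r3 → r3 + 5·r1
  [ 1   0   0  |  -6 ]
  [ 0  -3   3  |  -2 ]
  [ 0   5  -6  |   2 ]
r2 → -1/3·r2
  [ 1  0   0  |   -6 ]
  [ 0  1  -1  |  2/3 ]
  [ 0  5  -6  |    2 ]
r3 → r3 − 5·r2
  [ 1  0   0  |    -6 ]
  [ 0  1  -1  |   2/3 ]
  [ 0  0  -1  |  -4/3 ]
r3 → -1·r3
  [ 1  0   0  |   -6 ]
  [ 0  1  -1  |  2/3 ]
  [ 0  0   1  |  4/3 ]
r2 → r2 + r3
  [ 1  0  0  |   -6 ]
  [ 0  1  0  |    2 ]
  [ 0  0  1  |  4/3 ]
Reading off the last column: u = -6, v = 2, w = 4/3.

(-6, 2, 4/3)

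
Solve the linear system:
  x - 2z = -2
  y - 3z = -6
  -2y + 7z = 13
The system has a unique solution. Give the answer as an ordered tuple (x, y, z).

Form the augmented matrix and row-reduce:
  [ 1   0  -2  |  -2 ]
  [ 0   1  -3  |  -6 ]
  [ 0  -2   7  |  13 ]
Add 2 times R2 to R3.
Add 3 times R3 to R2.
Add 2 times R3 to R1.
Reading off the last column: x = 0, y = -3, z = 1.

(0, -3, 1)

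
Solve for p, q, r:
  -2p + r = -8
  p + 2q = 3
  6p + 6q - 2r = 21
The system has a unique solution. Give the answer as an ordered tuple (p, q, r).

Form the augmented matrix and row-reduce:
  [ -2  0   1  |  -8 ]
  [  1  2   0  |   3 ]
  [  6  6  -2  |  21 ]
r1 := -1/2·r1
  [ 1  0  -1/2  |   4 ]
  [ 1  2     0  |   3 ]
  [ 6  6    -2  |  21 ]
r2 := r2 − r1
  [ 1  0  -1/2  |   4 ]
  [ 0  2   1/2  |  -1 ]
  [ 6  6    -2  |  21 ]
r3 := r3 − 6·r1
  [ 1  0  -1/2  |   4 ]
  [ 0  2   1/2  |  -1 ]
  [ 0  6     1  |  -3 ]
r2 := 1/2·r2
  [ 1  0  -1/2  |     4 ]
  [ 0  1   1/4  |  -1/2 ]
  [ 0  6     1  |    -3 ]
r3 := r3 − 6·r2
  [ 1  0  -1/2  |     4 ]
  [ 0  1   1/4  |  -1/2 ]
  [ 0  0  -1/2  |     0 ]
r3 := -2·r3
  [ 1  0  -1/2  |     4 ]
  [ 0  1   1/4  |  -1/2 ]
  [ 0  0     1  |     0 ]
r2 := r2 − 1/4·r3
  [ 1  0  -1/2  |     4 ]
  [ 0  1     0  |  -1/2 ]
  [ 0  0     1  |     0 ]
r1 := r1 + 1/2·r3
  [ 1  0  0  |     4 ]
  [ 0  1  0  |  -1/2 ]
  [ 0  0  1  |     0 ]
Reading off the last column: p = 4, q = -1/2, r = 0.

(4, -1/2, 0)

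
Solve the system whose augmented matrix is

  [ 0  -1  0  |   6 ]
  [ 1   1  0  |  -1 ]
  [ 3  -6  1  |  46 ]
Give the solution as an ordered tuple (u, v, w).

(5, -6, -5)

Swap R1 and R2.
  [ 1   1  0  |  -1 ]
  [ 0  -1  0  |   6 ]
  [ 3  -6  1  |  46 ]
Subtract 3 times R1 from R3.
  [ 1   1  0  |  -1 ]
  [ 0  -1  0  |   6 ]
  [ 0  -9  1  |  49 ]
Multiply R2 by -1.
  [ 1   1  0  |  -1 ]
  [ 0   1  0  |  -6 ]
  [ 0  -9  1  |  49 ]
Add 9 times R2 to R3.
  [ 1  1  0  |  -1 ]
  [ 0  1  0  |  -6 ]
  [ 0  0  1  |  -5 ]
Subtract R2 from R1.
  [ 1  0  0  |   5 ]
  [ 0  1  0  |  -6 ]
  [ 0  0  1  |  -5 ]
Reading off the last column: u = 5, v = -6, w = -5.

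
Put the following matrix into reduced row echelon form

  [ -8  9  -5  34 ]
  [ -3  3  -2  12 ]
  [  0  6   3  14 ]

[[1, 0, 0, -4], [0, 1, 0, 4/3], [0, 0, 1, 2]]

R1 -> -1/8·R1
  [  1  -9/8  5/8  -17/4 ]
  [ -3     3   -2     12 ]
  [  0     6    3     14 ]
R2 -> R2 + 3·R1
  [ 1  -9/8   5/8  -17/4 ]
  [ 0  -3/8  -1/8   -3/4 ]
  [ 0     6     3     14 ]
R2 -> -8/3·R2
  [ 1  -9/8  5/8  -17/4 ]
  [ 0     1  1/3      2 ]
  [ 0     6    3     14 ]
R3 -> R3 − 6·R2
  [ 1  -9/8  5/8  -17/4 ]
  [ 0     1  1/3      2 ]
  [ 0     0    1      2 ]
R2 -> R2 − 1/3·R3
  [ 1  -9/8  5/8  -17/4 ]
  [ 0     1    0    4/3 ]
  [ 0     0    1      2 ]
R1 -> R1 − 5/8·R3
  [ 1  -9/8  0  -11/2 ]
  [ 0     1  0    4/3 ]
  [ 0     0  1      2 ]
R1 -> R1 + 9/8·R2
  [ 1  0  0   -4 ]
  [ 0  1  0  4/3 ]
  [ 0  0  1    2 ]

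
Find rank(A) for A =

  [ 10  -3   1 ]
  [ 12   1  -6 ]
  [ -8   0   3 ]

Multiply r1 by 1/10.
  [  1  -3/10  1/10 ]
  [ 12      1    -6 ]
  [ -8      0     3 ]
Subtract 12 times r1 from r2.
  [  1  -3/10   1/10 ]
  [  0   23/5  -36/5 ]
  [ -8      0      3 ]
Add 8 times r1 to r3.
  [ 1  -3/10   1/10 ]
  [ 0   23/5  -36/5 ]
  [ 0  -12/5   19/5 ]
Multiply r2 by 5/23.
  [ 1  -3/10    1/10 ]
  [ 0      1  -36/23 ]
  [ 0  -12/5    19/5 ]
Add 12/5 times r2 to r3.
  [ 1  -3/10    1/10 ]
  [ 0      1  -36/23 ]
  [ 0      0    1/23 ]
Multiply r3 by 23.
  [ 1  -3/10    1/10 ]
  [ 0      1  -36/23 ]
  [ 0      0       1 ]
Add 36/23 times r3 to r2.
  [ 1  -3/10  1/10 ]
  [ 0      1     0 ]
  [ 0      0     1 ]
Subtract 1/10 times r3 from r1.
  [ 1  -3/10  0 ]
  [ 0      1  0 ]
  [ 0      0  1 ]
Add 3/10 times r2 to r1.
  [ 1  0  0 ]
  [ 0  1  0 ]
  [ 0  0  1 ]
The reduced form has 3 nonzero rows.

rank = 3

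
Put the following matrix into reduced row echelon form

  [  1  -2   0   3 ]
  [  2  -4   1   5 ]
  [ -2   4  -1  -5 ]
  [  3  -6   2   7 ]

[[1, -2, 0, 3], [0, 0, 1, -1], [0, 0, 0, 0], [0, 0, 0, 0]]

R2 := R2 − 2·R1
  [  1  -2   0   3 ]
  [  0   0   1  -1 ]
  [ -2   4  -1  -5 ]
  [  3  -6   2   7 ]
R3 := R3 + 2·R1
  [ 1  -2   0   3 ]
  [ 0   0   1  -1 ]
  [ 0   0  -1   1 ]
  [ 3  -6   2   7 ]
R4 := R4 − 3·R1
  [ 1  -2   0   3 ]
  [ 0   0   1  -1 ]
  [ 0   0  -1   1 ]
  [ 0   0   2  -2 ]
R3 := R3 + R2
  [ 1  -2  0   3 ]
  [ 0   0  1  -1 ]
  [ 0   0  0   0 ]
  [ 0   0  2  -2 ]
R4 := R4 − 2·R2
  [ 1  -2  0   3 ]
  [ 0   0  1  -1 ]
  [ 0   0  0   0 ]
  [ 0   0  0   0 ]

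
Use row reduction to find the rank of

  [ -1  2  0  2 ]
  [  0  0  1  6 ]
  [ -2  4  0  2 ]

rank = 3

Multiply r1 by -1.
Add 2 times r1 to r3.
Multiply r3 by -1/2.
Subtract 6 times r3 from r2.
Add 2 times r3 to r1.
The reduced form has 3 nonzero rows.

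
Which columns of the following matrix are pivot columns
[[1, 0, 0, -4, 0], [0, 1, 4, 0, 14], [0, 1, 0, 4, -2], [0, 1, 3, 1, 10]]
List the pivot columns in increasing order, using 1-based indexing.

R3 → R3 − R2
R4 → R4 − R2
R3 → -1/4·R3
R4 → R4 + R3
R2 → R2 − 4·R3
Pivot columns are the columns containing a leading 1.

1, 2, 3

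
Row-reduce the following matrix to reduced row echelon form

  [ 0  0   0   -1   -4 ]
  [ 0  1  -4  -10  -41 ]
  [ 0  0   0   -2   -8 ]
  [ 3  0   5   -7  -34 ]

ρ1 <-> ρ4
  [ 3  0   5   -7  -34 ]
  [ 0  1  -4  -10  -41 ]
  [ 0  0   0   -2   -8 ]
  [ 0  0   0   -1   -4 ]
ρ1 -> 1/3·ρ1
  [ 1  0  5/3  -7/3  -34/3 ]
  [ 0  1   -4   -10    -41 ]
  [ 0  0    0    -2     -8 ]
  [ 0  0    0    -1     -4 ]
ρ3 -> -1/2·ρ3
  [ 1  0  5/3  -7/3  -34/3 ]
  [ 0  1   -4   -10    -41 ]
  [ 0  0    0     1      4 ]
  [ 0  0    0    -1     -4 ]
ρ4 -> ρ4 + ρ3
  [ 1  0  5/3  -7/3  -34/3 ]
  [ 0  1   -4   -10    -41 ]
  [ 0  0    0     1      4 ]
  [ 0  0    0     0      0 ]
ρ2 -> ρ2 + 10·ρ3
  [ 1  0  5/3  -7/3  -34/3 ]
  [ 0  1   -4     0     -1 ]
  [ 0  0    0     1      4 ]
  [ 0  0    0     0      0 ]
ρ1 -> ρ1 + 7/3·ρ3
  [ 1  0  5/3  0  -2 ]
  [ 0  1   -4  0  -1 ]
  [ 0  0    0  1   4 ]
  [ 0  0    0  0   0 ]

[[1, 0, 5/3, 0, -2], [0, 1, -4, 0, -1], [0, 0, 0, 1, 4], [0, 0, 0, 0, 0]]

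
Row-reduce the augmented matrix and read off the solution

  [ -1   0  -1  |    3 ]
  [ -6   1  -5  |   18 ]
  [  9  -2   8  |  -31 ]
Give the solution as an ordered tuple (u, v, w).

(1, 4, -4)

R1 := -1·R1
  [  1   0   1  |   -3 ]
  [ -6   1  -5  |   18 ]
  [  9  -2   8  |  -31 ]
R2 := R2 + 6·R1
  [ 1   0  1  |   -3 ]
  [ 0   1  1  |    0 ]
  [ 9  -2  8  |  -31 ]
R3 := R3 − 9·R1
  [ 1   0   1  |  -3 ]
  [ 0   1   1  |   0 ]
  [ 0  -2  -1  |  -4 ]
R3 := R3 + 2·R2
  [ 1  0  1  |  -3 ]
  [ 0  1  1  |   0 ]
  [ 0  0  1  |  -4 ]
R2 := R2 − R3
  [ 1  0  1  |  -3 ]
  [ 0  1  0  |   4 ]
  [ 0  0  1  |  -4 ]
R1 := R1 − R3
  [ 1  0  0  |   1 ]
  [ 0  1  0  |   4 ]
  [ 0  0  1  |  -4 ]
Reading off the last column: u = 1, v = 4, w = -4.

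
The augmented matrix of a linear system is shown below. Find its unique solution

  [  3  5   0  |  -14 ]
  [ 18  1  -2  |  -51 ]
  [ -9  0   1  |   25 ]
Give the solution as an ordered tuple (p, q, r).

(-3, -1, -2)

R1 → 1/3·R1
  [  1  5/3   0  |  -14/3 ]
  [ 18    1  -2  |    -51 ]
  [ -9    0   1  |     25 ]
R2 → R2 − 18·R1
  [  1  5/3   0  |  -14/3 ]
  [  0  -29  -2  |     33 ]
  [ -9    0   1  |     25 ]
R3 → R3 + 9·R1
  [ 1  5/3   0  |  -14/3 ]
  [ 0  -29  -2  |     33 ]
  [ 0   15   1  |    -17 ]
R2 → -1/29·R2
  [ 1  5/3     0  |   -14/3 ]
  [ 0    1  2/29  |  -33/29 ]
  [ 0   15     1  |     -17 ]
R3 → R3 − 15·R2
  [ 1  5/3      0  |   -14/3 ]
  [ 0    1   2/29  |  -33/29 ]
  [ 0    0  -1/29  |    2/29 ]
R3 → -29·R3
  [ 1  5/3     0  |   -14/3 ]
  [ 0    1  2/29  |  -33/29 ]
  [ 0    0     1  |      -2 ]
R2 → R2 − 2/29·R3
  [ 1  5/3  0  |  -14/3 ]
  [ 0    1  0  |     -1 ]
  [ 0    0  1  |     -2 ]
R1 → R1 − 5/3·R2
  [ 1  0  0  |  -3 ]
  [ 0  1  0  |  -1 ]
  [ 0  0  1  |  -2 ]
Reading off the last column: p = -3, q = -1, r = -2.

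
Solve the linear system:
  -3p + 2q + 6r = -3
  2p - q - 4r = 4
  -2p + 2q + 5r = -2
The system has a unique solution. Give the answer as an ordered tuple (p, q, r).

Form the augmented matrix and row-reduce:
  [ -3   2   6  |  -3 ]
  [  2  -1  -4  |   4 ]
  [ -2   2   5  |  -2 ]
Multiply r1 by -1/3.
  [  1  -2/3  -2  |   1 ]
  [  2    -1  -4  |   4 ]
  [ -2     2   5  |  -2 ]
Subtract 2 times r1 from r2.
  [  1  -2/3  -2  |   1 ]
  [  0   1/3   0  |   2 ]
  [ -2     2   5  |  -2 ]
Add 2 times r1 to r3.
  [ 1  -2/3  -2  |  1 ]
  [ 0   1/3   0  |  2 ]
  [ 0   2/3   1  |  0 ]
Multiply r2 by 3.
  [ 1  -2/3  -2  |  1 ]
  [ 0     1   0  |  6 ]
  [ 0   2/3   1  |  0 ]
Subtract 2/3 times r2 from r3.
  [ 1  -2/3  -2  |   1 ]
  [ 0     1   0  |   6 ]
  [ 0     0   1  |  -4 ]
Add 2 times r3 to r1.
  [ 1  -2/3  0  |  -7 ]
  [ 0     1  0  |   6 ]
  [ 0     0  1  |  -4 ]
Add 2/3 times r2 to r1.
  [ 1  0  0  |  -3 ]
  [ 0  1  0  |   6 ]
  [ 0  0  1  |  -4 ]
Reading off the last column: p = -3, q = 6, r = -4.

(-3, 6, -4)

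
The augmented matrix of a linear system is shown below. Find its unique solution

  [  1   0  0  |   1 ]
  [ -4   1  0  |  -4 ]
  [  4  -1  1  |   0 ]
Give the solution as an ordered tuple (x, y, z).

(1, 0, -4)

r2 -> r2 + 4·r1
  [ 1   0  0  |  1 ]
  [ 0   1  0  |  0 ]
  [ 4  -1  1  |  0 ]
r3 -> r3 − 4·r1
  [ 1   0  0  |   1 ]
  [ 0   1  0  |   0 ]
  [ 0  -1  1  |  -4 ]
r3 -> r3 + r2
  [ 1  0  0  |   1 ]
  [ 0  1  0  |   0 ]
  [ 0  0  1  |  -4 ]
Reading off the last column: x = 1, y = 0, z = -4.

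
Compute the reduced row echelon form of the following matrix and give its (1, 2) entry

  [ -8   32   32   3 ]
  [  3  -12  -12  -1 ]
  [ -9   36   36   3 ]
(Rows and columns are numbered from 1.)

r1 -> -1/8·r1
  [  1   -4   -4  -3/8 ]
  [  3  -12  -12    -1 ]
  [ -9   36   36     3 ]
r2 -> r2 − 3·r1
  [  1  -4  -4  -3/8 ]
  [  0   0   0   1/8 ]
  [ -9  36  36     3 ]
r3 -> r3 + 9·r1
  [ 1  -4  -4  -3/8 ]
  [ 0   0   0   1/8 ]
  [ 0   0   0  -3/8 ]
r2 -> 8·r2
  [ 1  -4  -4  -3/8 ]
  [ 0   0   0     1 ]
  [ 0   0   0  -3/8 ]
r3 -> r3 + 3/8·r2
  [ 1  -4  -4  -3/8 ]
  [ 0   0   0     1 ]
  [ 0   0   0     0 ]
r1 -> r1 + 3/8·r2
  [ 1  -4  -4  0 ]
  [ 0   0   0  1 ]
  [ 0   0   0  0 ]

-4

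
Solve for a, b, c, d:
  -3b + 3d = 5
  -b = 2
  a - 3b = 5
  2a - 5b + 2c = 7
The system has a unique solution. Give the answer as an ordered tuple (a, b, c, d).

(-1, -2, -1/2, -1/3)

Form the augmented matrix and row-reduce:
  [ 0  -3  0  3  |  5 ]
  [ 0  -1  0  0  |  2 ]
  [ 1  -3  0  0  |  5 ]
  [ 2  -5  2  0  |  7 ]
r1 <-> r3
  [ 1  -3  0  0  |  5 ]
  [ 0  -1  0  0  |  2 ]
  [ 0  -3  0  3  |  5 ]
  [ 2  -5  2  0  |  7 ]
r4 → r4 − 2·r1
  [ 1  -3  0  0  |   5 ]
  [ 0  -1  0  0  |   2 ]
  [ 0  -3  0  3  |   5 ]
  [ 0   1  2  0  |  -3 ]
r2 → -1·r2
  [ 1  -3  0  0  |   5 ]
  [ 0   1  0  0  |  -2 ]
  [ 0  -3  0  3  |   5 ]
  [ 0   1  2  0  |  -3 ]
r3 → r3 + 3·r2
  [ 1  -3  0  0  |   5 ]
  [ 0   1  0  0  |  -2 ]
  [ 0   0  0  3  |  -1 ]
  [ 0   1  2  0  |  -3 ]
r4 → r4 − r2
  [ 1  -3  0  0  |   5 ]
  [ 0   1  0  0  |  -2 ]
  [ 0   0  0  3  |  -1 ]
  [ 0   0  2  0  |  -1 ]
r3 <-> r4
  [ 1  -3  0  0  |   5 ]
  [ 0   1  0  0  |  -2 ]
  [ 0   0  2  0  |  -1 ]
  [ 0   0  0  3  |  -1 ]
r3 → 1/2·r3
  [ 1  -3  0  0  |     5 ]
  [ 0   1  0  0  |    -2 ]
  [ 0   0  1  0  |  -1/2 ]
  [ 0   0  0  3  |    -1 ]
r4 → 1/3·r4
  [ 1  -3  0  0  |     5 ]
  [ 0   1  0  0  |    -2 ]
  [ 0   0  1  0  |  -1/2 ]
  [ 0   0  0  1  |  -1/3 ]
r1 → r1 + 3·r2
  [ 1  0  0  0  |    -1 ]
  [ 0  1  0  0  |    -2 ]
  [ 0  0  1  0  |  -1/2 ]
  [ 0  0  0  1  |  -1/3 ]
Reading off the last column: a = -1, b = -2, c = -1/2, d = -1/3.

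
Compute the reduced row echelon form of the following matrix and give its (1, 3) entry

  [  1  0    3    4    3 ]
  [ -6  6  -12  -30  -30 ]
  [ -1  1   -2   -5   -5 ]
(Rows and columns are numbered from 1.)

r2 -> r2 + 6·r1
r3 -> r3 + r1
r2 -> 1/6·r2
r3 -> r3 − r2

3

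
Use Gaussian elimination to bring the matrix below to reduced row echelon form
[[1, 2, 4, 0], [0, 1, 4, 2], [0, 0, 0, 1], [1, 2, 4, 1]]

Subtract R1 from R4.
  [ 1  2  4  0 ]
  [ 0  1  4  2 ]
  [ 0  0  0  1 ]
  [ 0  0  0  1 ]
Subtract R3 from R4.
  [ 1  2  4  0 ]
  [ 0  1  4  2 ]
  [ 0  0  0  1 ]
  [ 0  0  0  0 ]
Subtract 2 times R3 from R2.
  [ 1  2  4  0 ]
  [ 0  1  4  0 ]
  [ 0  0  0  1 ]
  [ 0  0  0  0 ]
Subtract 2 times R2 from R1.
  [ 1  0  -4  0 ]
  [ 0  1   4  0 ]
  [ 0  0   0  1 ]
  [ 0  0   0  0 ]

[[1, 0, -4, 0], [0, 1, 4, 0], [0, 0, 0, 1], [0, 0, 0, 0]]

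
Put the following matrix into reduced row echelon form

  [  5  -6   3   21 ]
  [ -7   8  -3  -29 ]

[[1, 0, -3, 3], [0, 1, -3, -1]]

R1 → 1/5·R1
  [  1  -6/5  3/5  21/5 ]
  [ -7     8   -3   -29 ]
R2 → R2 + 7·R1
  [ 1  -6/5  3/5  21/5 ]
  [ 0  -2/5  6/5   2/5 ]
R2 → -5/2·R2
  [ 1  -6/5  3/5  21/5 ]
  [ 0     1   -3    -1 ]
R1 → R1 + 6/5·R2
  [ 1  0  -3   3 ]
  [ 0  1  -3  -1 ]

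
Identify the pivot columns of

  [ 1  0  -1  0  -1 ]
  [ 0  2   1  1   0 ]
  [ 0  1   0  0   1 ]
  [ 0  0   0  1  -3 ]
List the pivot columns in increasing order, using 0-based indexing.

0, 1, 2, 3

r2 := 1/2·r2
  [ 1  0   -1    0  -1 ]
  [ 0  1  1/2  1/2   0 ]
  [ 0  1    0    0   1 ]
  [ 0  0    0    1  -3 ]
r3 := r3 − r2
  [ 1  0    -1     0  -1 ]
  [ 0  1   1/2   1/2   0 ]
  [ 0  0  -1/2  -1/2   1 ]
  [ 0  0     0     1  -3 ]
r3 := -2·r3
  [ 1  0   -1    0  -1 ]
  [ 0  1  1/2  1/2   0 ]
  [ 0  0    1    1  -2 ]
  [ 0  0    0    1  -3 ]
r3 := r3 − r4
  [ 1  0   -1    0  -1 ]
  [ 0  1  1/2  1/2   0 ]
  [ 0  0    1    0   1 ]
  [ 0  0    0    1  -3 ]
r2 := r2 − 1/2·r4
  [ 1  0   -1  0   -1 ]
  [ 0  1  1/2  0  3/2 ]
  [ 0  0    1  0    1 ]
  [ 0  0    0  1   -3 ]
r2 := r2 − 1/2·r3
  [ 1  0  -1  0  -1 ]
  [ 0  1   0  0   1 ]
  [ 0  0   1  0   1 ]
  [ 0  0   0  1  -3 ]
r1 := r1 + r3
  [ 1  0  0  0   0 ]
  [ 0  1  0  0   1 ]
  [ 0  0  1  0   1 ]
  [ 0  0  0  1  -3 ]
Pivot columns are the columns containing a leading 1.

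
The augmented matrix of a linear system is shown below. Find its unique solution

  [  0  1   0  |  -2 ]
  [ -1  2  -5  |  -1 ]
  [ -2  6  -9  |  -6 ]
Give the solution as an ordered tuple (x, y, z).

(-3, -2, 0)

R1 <=> R2
  [ -1  2  -5  |  -1 ]
  [  0  1   0  |  -2 ]
  [ -2  6  -9  |  -6 ]
R1 -> -1·R1
  [  1  -2   5  |   1 ]
  [  0   1   0  |  -2 ]
  [ -2   6  -9  |  -6 ]
R3 -> R3 + 2·R1
  [ 1  -2  5  |   1 ]
  [ 0   1  0  |  -2 ]
  [ 0   2  1  |  -4 ]
R3 -> R3 − 2·R2
  [ 1  -2  5  |   1 ]
  [ 0   1  0  |  -2 ]
  [ 0   0  1  |   0 ]
R1 -> R1 − 5·R3
  [ 1  -2  0  |   1 ]
  [ 0   1  0  |  -2 ]
  [ 0   0  1  |   0 ]
R1 -> R1 + 2·R2
  [ 1  0  0  |  -3 ]
  [ 0  1  0  |  -2 ]
  [ 0  0  1  |   0 ]
Reading off the last column: x = -3, y = -2, z = 0.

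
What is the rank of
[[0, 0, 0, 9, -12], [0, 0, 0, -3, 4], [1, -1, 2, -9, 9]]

ρ1 <=> ρ3
  [ 1  -1  2  -9    9 ]
  [ 0   0  0  -3    4 ]
  [ 0   0  0   9  -12 ]
ρ2 → -1/3·ρ2
  [ 1  -1  2  -9     9 ]
  [ 0   0  0   1  -4/3 ]
  [ 0   0  0   9   -12 ]
ρ3 → ρ3 − 9·ρ2
  [ 1  -1  2  -9     9 ]
  [ 0   0  0   1  -4/3 ]
  [ 0   0  0   0     0 ]
ρ1 → ρ1 + 9·ρ2
  [ 1  -1  2  0    -3 ]
  [ 0   0  0  1  -4/3 ]
  [ 0   0  0  0     0 ]
The reduced form has 2 nonzero rows.

rank = 2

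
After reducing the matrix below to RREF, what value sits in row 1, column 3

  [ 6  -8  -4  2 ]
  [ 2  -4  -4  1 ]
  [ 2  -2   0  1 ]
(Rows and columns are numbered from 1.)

Multiply r1 by 1/6.
Subtract 2 times r1 from r2.
Subtract 2 times r1 from r3.
Multiply r2 by -3/4.
Subtract 2/3 times r2 from r3.
Multiply r3 by 2.
Add 1/4 times r3 to r2.
Subtract 1/3 times r3 from r1.
Add 4/3 times r2 to r1.

2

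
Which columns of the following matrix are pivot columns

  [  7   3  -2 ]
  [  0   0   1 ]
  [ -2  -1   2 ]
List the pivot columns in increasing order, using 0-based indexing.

0, 1, 2

Multiply ρ1 by 1/7.
Add 2 times ρ1 to ρ3.
Swap ρ2 and ρ3.
Multiply ρ2 by -7.
Add 10 times ρ3 to ρ2.
Add 2/7 times ρ3 to ρ1.
Subtract 3/7 times ρ2 from ρ1.
Pivot columns are the columns containing a leading 1.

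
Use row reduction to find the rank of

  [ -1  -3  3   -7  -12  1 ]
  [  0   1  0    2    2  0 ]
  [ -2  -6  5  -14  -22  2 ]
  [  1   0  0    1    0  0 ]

ρ1 := -1·ρ1
  [  1   3  -3    7   12  -1 ]
  [  0   1   0    2    2   0 ]
  [ -2  -6   5  -14  -22   2 ]
  [  1   0   0    1    0   0 ]
ρ3 := ρ3 + 2·ρ1
  [ 1  3  -3  7  12  -1 ]
  [ 0  1   0  2   2   0 ]
  [ 0  0  -1  0   2   0 ]
  [ 1  0   0  1   0   0 ]
ρ4 := ρ4 − ρ1
  [ 1   3  -3   7   12  -1 ]
  [ 0   1   0   2    2   0 ]
  [ 0   0  -1   0    2   0 ]
  [ 0  -3   3  -6  -12   1 ]
ρ4 := ρ4 + 3·ρ2
  [ 1  3  -3  7  12  -1 ]
  [ 0  1   0  2   2   0 ]
  [ 0  0  -1  0   2   0 ]
  [ 0  0   3  0  -6   1 ]
ρ3 := -1·ρ3
  [ 1  3  -3  7  12  -1 ]
  [ 0  1   0  2   2   0 ]
  [ 0  0   1  0  -2   0 ]
  [ 0  0   3  0  -6   1 ]
ρ4 := ρ4 − 3·ρ3
  [ 1  3  -3  7  12  -1 ]
  [ 0  1   0  2   2   0 ]
  [ 0  0   1  0  -2   0 ]
  [ 0  0   0  0   0   1 ]
ρ1 := ρ1 + ρ4
  [ 1  3  -3  7  12  0 ]
  [ 0  1   0  2   2  0 ]
  [ 0  0   1  0  -2  0 ]
  [ 0  0   0  0   0  1 ]
ρ1 := ρ1 + 3·ρ3
  [ 1  3  0  7   6  0 ]
  [ 0  1  0  2   2  0 ]
  [ 0  0  1  0  -2  0 ]
  [ 0  0  0  0   0  1 ]
ρ1 := ρ1 − 3·ρ2
  [ 1  0  0  1   0  0 ]
  [ 0  1  0  2   2  0 ]
  [ 0  0  1  0  -2  0 ]
  [ 0  0  0  0   0  1 ]
The reduced form has 4 nonzero rows.

rank = 4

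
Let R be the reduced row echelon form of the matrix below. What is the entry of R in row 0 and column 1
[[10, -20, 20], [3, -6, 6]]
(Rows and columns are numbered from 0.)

Multiply R1 by 1/10.
Subtract 3 times R1 from R2.

-2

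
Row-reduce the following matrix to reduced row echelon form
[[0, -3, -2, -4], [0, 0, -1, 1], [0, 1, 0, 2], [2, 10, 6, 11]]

Swap R1 and R4.
  [ 2  10   6  11 ]
  [ 0   0  -1   1 ]
  [ 0   1   0   2 ]
  [ 0  -3  -2  -4 ]
Multiply R1 by 1/2.
  [ 1   5   3  11/2 ]
  [ 0   0  -1     1 ]
  [ 0   1   0     2 ]
  [ 0  -3  -2    -4 ]
Swap R2 and R3.
  [ 1   5   3  11/2 ]
  [ 0   1   0     2 ]
  [ 0   0  -1     1 ]
  [ 0  -3  -2    -4 ]
Add 3 times R2 to R4.
  [ 1  5   3  11/2 ]
  [ 0  1   0     2 ]
  [ 0  0  -1     1 ]
  [ 0  0  -2     2 ]
Multiply R3 by -1.
  [ 1  5   3  11/2 ]
  [ 0  1   0     2 ]
  [ 0  0   1    -1 ]
  [ 0  0  -2     2 ]
Add 2 times R3 to R4.
  [ 1  5  3  11/2 ]
  [ 0  1  0     2 ]
  [ 0  0  1    -1 ]
  [ 0  0  0     0 ]
Subtract 3 times R3 from R1.
  [ 1  5  0  17/2 ]
  [ 0  1  0     2 ]
  [ 0  0  1    -1 ]
  [ 0  0  0     0 ]
Subtract 5 times R2 from R1.
  [ 1  0  0  -3/2 ]
  [ 0  1  0     2 ]
  [ 0  0  1    -1 ]
  [ 0  0  0     0 ]

[[1, 0, 0, -3/2], [0, 1, 0, 2], [0, 0, 1, -1], [0, 0, 0, 0]]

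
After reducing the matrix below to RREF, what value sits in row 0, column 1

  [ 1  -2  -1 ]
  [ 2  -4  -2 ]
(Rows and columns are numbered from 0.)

-2

ρ2 ← ρ2 − 2·ρ1
  [ 1  -2  -1 ]
  [ 0   0   0 ]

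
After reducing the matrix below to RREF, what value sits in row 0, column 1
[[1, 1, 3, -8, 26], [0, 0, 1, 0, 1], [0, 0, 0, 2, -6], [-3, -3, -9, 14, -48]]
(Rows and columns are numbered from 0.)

R4 ← R4 + 3·R1
  [ 1  1  3   -8  26 ]
  [ 0  0  1    0   1 ]
  [ 0  0  0    2  -6 ]
  [ 0  0  0  -10  30 ]
R3 ← 1/2·R3
  [ 1  1  3   -8  26 ]
  [ 0  0  1    0   1 ]
  [ 0  0  0    1  -3 ]
  [ 0  0  0  -10  30 ]
R4 ← R4 + 10·R3
  [ 1  1  3  -8  26 ]
  [ 0  0  1   0   1 ]
  [ 0  0  0   1  -3 ]
  [ 0  0  0   0   0 ]
R1 ← R1 + 8·R3
  [ 1  1  3  0   2 ]
  [ 0  0  1  0   1 ]
  [ 0  0  0  1  -3 ]
  [ 0  0  0  0   0 ]
R1 ← R1 − 3·R2
  [ 1  1  0  0  -1 ]
  [ 0  0  1  0   1 ]
  [ 0  0  0  1  -3 ]
  [ 0  0  0  0   0 ]

1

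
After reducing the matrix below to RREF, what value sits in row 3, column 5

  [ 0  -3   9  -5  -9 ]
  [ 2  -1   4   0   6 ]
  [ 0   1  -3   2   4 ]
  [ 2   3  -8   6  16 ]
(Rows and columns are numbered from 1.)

3

R1 ↔ R2
  [ 2  -1   4   0   6 ]
  [ 0  -3   9  -5  -9 ]
  [ 0   1  -3   2   4 ]
  [ 2   3  -8   6  16 ]
R1 ← 1/2·R1
  [ 1  -1/2   2   0   3 ]
  [ 0    -3   9  -5  -9 ]
  [ 0     1  -3   2   4 ]
  [ 2     3  -8   6  16 ]
R4 ← R4 − 2·R1
  [ 1  -1/2    2   0   3 ]
  [ 0    -3    9  -5  -9 ]
  [ 0     1   -3   2   4 ]
  [ 0     4  -12   6  10 ]
R2 ← -1/3·R2
  [ 1  -1/2    2    0   3 ]
  [ 0     1   -3  5/3   3 ]
  [ 0     1   -3    2   4 ]
  [ 0     4  -12    6  10 ]
R3 ← R3 − R2
  [ 1  -1/2    2    0   3 ]
  [ 0     1   -3  5/3   3 ]
  [ 0     0    0  1/3   1 ]
  [ 0     4  -12    6  10 ]
R4 ← R4 − 4·R2
  [ 1  -1/2   2     0   3 ]
  [ 0     1  -3   5/3   3 ]
  [ 0     0   0   1/3   1 ]
  [ 0     0   0  -2/3  -2 ]
R3 ← 3·R3
  [ 1  -1/2   2     0   3 ]
  [ 0     1  -3   5/3   3 ]
  [ 0     0   0     1   3 ]
  [ 0     0   0  -2/3  -2 ]
R4 ← R4 + 2/3·R3
  [ 1  -1/2   2    0  3 ]
  [ 0     1  -3  5/3  3 ]
  [ 0     0   0    1  3 ]
  [ 0     0   0    0  0 ]
R2 ← R2 − 5/3·R3
  [ 1  -1/2   2  0   3 ]
  [ 0     1  -3  0  -2 ]
  [ 0     0   0  1   3 ]
  [ 0     0   0  0   0 ]
R1 ← R1 + 1/2·R2
  [ 1  0  1/2  0   2 ]
  [ 0  1   -3  0  -2 ]
  [ 0  0    0  1   3 ]
  [ 0  0    0  0   0 ]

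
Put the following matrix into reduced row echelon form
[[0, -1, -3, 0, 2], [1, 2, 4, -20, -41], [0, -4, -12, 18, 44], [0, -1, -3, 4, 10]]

[[1, 0, -2, 0, 3], [0, 1, 3, 0, -2], [0, 0, 0, 1, 2], [0, 0, 0, 0, 0]]

Swap R1 and R2.
  [ 1   2    4  -20  -41 ]
  [ 0  -1   -3    0    2 ]
  [ 0  -4  -12   18   44 ]
  [ 0  -1   -3    4   10 ]
Multiply R2 by -1.
  [ 1   2    4  -20  -41 ]
  [ 0   1    3    0   -2 ]
  [ 0  -4  -12   18   44 ]
  [ 0  -1   -3    4   10 ]
Add 4 times R2 to R3.
  [ 1   2   4  -20  -41 ]
  [ 0   1   3    0   -2 ]
  [ 0   0   0   18   36 ]
  [ 0  -1  -3    4   10 ]
Add R2 to R4.
  [ 1  2  4  -20  -41 ]
  [ 0  1  3    0   -2 ]
  [ 0  0  0   18   36 ]
  [ 0  0  0    4    8 ]
Multiply R3 by 1/18.
  [ 1  2  4  -20  -41 ]
  [ 0  1  3    0   -2 ]
  [ 0  0  0    1    2 ]
  [ 0  0  0    4    8 ]
Subtract 4 times R3 from R4.
  [ 1  2  4  -20  -41 ]
  [ 0  1  3    0   -2 ]
  [ 0  0  0    1    2 ]
  [ 0  0  0    0    0 ]
Add 20 times R3 to R1.
  [ 1  2  4  0  -1 ]
  [ 0  1  3  0  -2 ]
  [ 0  0  0  1   2 ]
  [ 0  0  0  0   0 ]
Subtract 2 times R2 from R1.
  [ 1  0  -2  0   3 ]
  [ 0  1   3  0  -2 ]
  [ 0  0   0  1   2 ]
  [ 0  0   0  0   0 ]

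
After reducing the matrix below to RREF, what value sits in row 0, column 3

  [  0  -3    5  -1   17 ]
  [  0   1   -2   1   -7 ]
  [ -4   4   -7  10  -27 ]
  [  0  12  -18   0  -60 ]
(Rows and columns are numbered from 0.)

-2

Swap ρ1 and ρ3.
Multiply ρ1 by -1/4.
Add 3 times ρ2 to ρ3.
Subtract 12 times ρ2 from ρ4.
Multiply ρ3 by -1.
Subtract 6 times ρ3 from ρ4.
Add 2 times ρ3 to ρ2.
Subtract 7/4 times ρ3 from ρ1.
Add ρ2 to ρ1.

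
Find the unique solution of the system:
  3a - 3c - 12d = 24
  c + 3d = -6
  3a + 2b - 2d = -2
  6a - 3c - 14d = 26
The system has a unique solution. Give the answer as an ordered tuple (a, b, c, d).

Form the augmented matrix and row-reduce:
  [ 3  0  -3  -12  |  24 ]
  [ 0  0   1    3  |  -6 ]
  [ 3  2   0   -2  |  -2 ]
  [ 6  0  -3  -14  |  26 ]
ρ1 → 1/3·ρ1
  [ 1  0  -1   -4  |   8 ]
  [ 0  0   1    3  |  -6 ]
  [ 3  2   0   -2  |  -2 ]
  [ 6  0  -3  -14  |  26 ]
ρ3 → ρ3 − 3·ρ1
  [ 1  0  -1   -4  |    8 ]
  [ 0  0   1    3  |   -6 ]
  [ 0  2   3   10  |  -26 ]
  [ 6  0  -3  -14  |   26 ]
ρ4 → ρ4 − 6·ρ1
  [ 1  0  -1  -4  |    8 ]
  [ 0  0   1   3  |   -6 ]
  [ 0  2   3  10  |  -26 ]
  [ 0  0   3  10  |  -22 ]
ρ2 <-> ρ3
  [ 1  0  -1  -4  |    8 ]
  [ 0  2   3  10  |  -26 ]
  [ 0  0   1   3  |   -6 ]
  [ 0  0   3  10  |  -22 ]
ρ2 → 1/2·ρ2
  [ 1  0   -1  -4  |    8 ]
  [ 0  1  3/2   5  |  -13 ]
  [ 0  0    1   3  |   -6 ]
  [ 0  0    3  10  |  -22 ]
ρ4 → ρ4 − 3·ρ3
  [ 1  0   -1  -4  |    8 ]
  [ 0  1  3/2   5  |  -13 ]
  [ 0  0    1   3  |   -6 ]
  [ 0  0    0   1  |   -4 ]
ρ3 → ρ3 − 3·ρ4
  [ 1  0   -1  -4  |    8 ]
  [ 0  1  3/2   5  |  -13 ]
  [ 0  0    1   0  |    6 ]
  [ 0  0    0   1  |   -4 ]
ρ2 → ρ2 − 5·ρ4
  [ 1  0   -1  -4  |   8 ]
  [ 0  1  3/2   0  |   7 ]
  [ 0  0    1   0  |   6 ]
  [ 0  0    0   1  |  -4 ]
ρ1 → ρ1 + 4·ρ4
  [ 1  0   -1  0  |  -8 ]
  [ 0  1  3/2  0  |   7 ]
  [ 0  0    1  0  |   6 ]
  [ 0  0    0  1  |  -4 ]
ρ2 → ρ2 − 3/2·ρ3
  [ 1  0  -1  0  |  -8 ]
  [ 0  1   0  0  |  -2 ]
  [ 0  0   1  0  |   6 ]
  [ 0  0   0  1  |  -4 ]
ρ1 → ρ1 + ρ3
  [ 1  0  0  0  |  -2 ]
  [ 0  1  0  0  |  -2 ]
  [ 0  0  1  0  |   6 ]
  [ 0  0  0  1  |  -4 ]
Reading off the last column: a = -2, b = -2, c = 6, d = -4.

(-2, -2, 6, -4)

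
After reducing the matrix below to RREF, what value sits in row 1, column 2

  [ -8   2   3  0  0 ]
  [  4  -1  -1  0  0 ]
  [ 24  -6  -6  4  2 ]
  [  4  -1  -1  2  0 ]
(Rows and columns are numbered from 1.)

-1/4

Multiply R1 by -1/8.
  [  1  -1/4  -3/8  0  0 ]
  [  4    -1    -1  0  0 ]
  [ 24    -6    -6  4  2 ]
  [  4    -1    -1  2  0 ]
Subtract 4 times R1 from R2.
  [  1  -1/4  -3/8  0  0 ]
  [  0     0   1/2  0  0 ]
  [ 24    -6    -6  4  2 ]
  [  4    -1    -1  2  0 ]
Subtract 24 times R1 from R3.
  [ 1  -1/4  -3/8  0  0 ]
  [ 0     0   1/2  0  0 ]
  [ 0     0     3  4  2 ]
  [ 4    -1    -1  2  0 ]
Subtract 4 times R1 from R4.
  [ 1  -1/4  -3/8  0  0 ]
  [ 0     0   1/2  0  0 ]
  [ 0     0     3  4  2 ]
  [ 0     0   1/2  2  0 ]
Multiply R2 by 2.
  [ 1  -1/4  -3/8  0  0 ]
  [ 0     0     1  0  0 ]
  [ 0     0     3  4  2 ]
  [ 0     0   1/2  2  0 ]
Subtract 3 times R2 from R3.
  [ 1  -1/4  -3/8  0  0 ]
  [ 0     0     1  0  0 ]
  [ 0     0     0  4  2 ]
  [ 0     0   1/2  2  0 ]
Subtract 1/2 times R2 from R4.
  [ 1  -1/4  -3/8  0  0 ]
  [ 0     0     1  0  0 ]
  [ 0     0     0  4  2 ]
  [ 0     0     0  2  0 ]
Multiply R3 by 1/4.
  [ 1  -1/4  -3/8  0    0 ]
  [ 0     0     1  0    0 ]
  [ 0     0     0  1  1/2 ]
  [ 0     0     0  2    0 ]
Subtract 2 times R3 from R4.
  [ 1  -1/4  -3/8  0    0 ]
  [ 0     0     1  0    0 ]
  [ 0     0     0  1  1/2 ]
  [ 0     0     0  0   -1 ]
Multiply R4 by -1.
  [ 1  -1/4  -3/8  0    0 ]
  [ 0     0     1  0    0 ]
  [ 0     0     0  1  1/2 ]
  [ 0     0     0  0    1 ]
Subtract 1/2 times R4 from R3.
  [ 1  -1/4  -3/8  0  0 ]
  [ 0     0     1  0  0 ]
  [ 0     0     0  1  0 ]
  [ 0     0     0  0  1 ]
Add 3/8 times R2 to R1.
  [ 1  -1/4  0  0  0 ]
  [ 0     0  1  0  0 ]
  [ 0     0  0  1  0 ]
  [ 0     0  0  0  1 ]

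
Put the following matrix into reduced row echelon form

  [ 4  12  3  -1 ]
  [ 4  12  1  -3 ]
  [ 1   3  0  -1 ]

[[1, 3, 0, -1], [0, 0, 1, 1], [0, 0, 0, 0]]

R1 -> 1/4·R1
  [ 1   3  3/4  -1/4 ]
  [ 4  12    1    -3 ]
  [ 1   3    0    -1 ]
R2 -> R2 − 4·R1
  [ 1  3  3/4  -1/4 ]
  [ 0  0   -2    -2 ]
  [ 1  3    0    -1 ]
R3 -> R3 − R1
  [ 1  3   3/4  -1/4 ]
  [ 0  0    -2    -2 ]
  [ 0  0  -3/4  -3/4 ]
R2 -> -1/2·R2
  [ 1  3   3/4  -1/4 ]
  [ 0  0     1     1 ]
  [ 0  0  -3/4  -3/4 ]
R3 -> R3 + 3/4·R2
  [ 1  3  3/4  -1/4 ]
  [ 0  0    1     1 ]
  [ 0  0    0     0 ]
R1 -> R1 − 3/4·R2
  [ 1  3  0  -1 ]
  [ 0  0  1   1 ]
  [ 0  0  0   0 ]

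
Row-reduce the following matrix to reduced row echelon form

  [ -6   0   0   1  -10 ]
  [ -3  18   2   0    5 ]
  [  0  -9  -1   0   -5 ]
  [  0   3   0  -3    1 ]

ρ1 := -1/6·ρ1
ρ2 := ρ2 + 3·ρ1
ρ2 := 1/18·ρ2
ρ3 := ρ3 + 9·ρ2
ρ4 := ρ4 − 3·ρ2
ρ3 <-> ρ4
ρ3 := -3·ρ3
ρ4 := -4·ρ4
ρ3 := ρ3 − 35/4·ρ4
ρ2 := ρ2 + 1/36·ρ4
ρ1 := ρ1 + 1/6·ρ4
ρ2 := ρ2 − 1/9·ρ3

[[1, 0, 0, 0, 5/3], [0, 1, 0, 0, 1/3], [0, 0, 1, 0, 2], [0, 0, 0, 1, 0]]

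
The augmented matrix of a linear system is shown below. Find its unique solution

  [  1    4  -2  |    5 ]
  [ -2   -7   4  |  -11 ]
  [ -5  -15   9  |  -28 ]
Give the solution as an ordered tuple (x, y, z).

r2 → r2 + 2·r1
  [  1    4  -2  |    5 ]
  [  0    1   0  |   -1 ]
  [ -5  -15   9  |  -28 ]
r3 → r3 + 5·r1
  [ 1  4  -2  |   5 ]
  [ 0  1   0  |  -1 ]
  [ 0  5  -1  |  -3 ]
r3 → r3 − 5·r2
  [ 1  4  -2  |   5 ]
  [ 0  1   0  |  -1 ]
  [ 0  0  -1  |   2 ]
r3 → -1·r3
  [ 1  4  -2  |   5 ]
  [ 0  1   0  |  -1 ]
  [ 0  0   1  |  -2 ]
r1 → r1 + 2·r3
  [ 1  4  0  |   1 ]
  [ 0  1  0  |  -1 ]
  [ 0  0  1  |  -2 ]
r1 → r1 − 4·r2
  [ 1  0  0  |   5 ]
  [ 0  1  0  |  -1 ]
  [ 0  0  1  |  -2 ]
Reading off the last column: x = 5, y = -1, z = -2.

(5, -1, -2)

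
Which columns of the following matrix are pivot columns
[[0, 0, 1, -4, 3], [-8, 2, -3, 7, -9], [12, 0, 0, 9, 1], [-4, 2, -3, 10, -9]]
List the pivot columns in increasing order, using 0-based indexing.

Swap R1 and R2.
  [ -8  2  -3   7  -9 ]
  [  0  0   1  -4   3 ]
  [ 12  0   0   9   1 ]
  [ -4  2  -3  10  -9 ]
Multiply R1 by -1/8.
  [  1  -1/4  3/8  -7/8  9/8 ]
  [  0     0    1    -4    3 ]
  [ 12     0    0     9    1 ]
  [ -4     2   -3    10   -9 ]
Subtract 12 times R1 from R3.
  [  1  -1/4   3/8  -7/8    9/8 ]
  [  0     0     1    -4      3 ]
  [  0     3  -9/2  39/2  -25/2 ]
  [ -4     2    -3    10     -9 ]
Add 4 times R1 to R4.
  [ 1  -1/4   3/8  -7/8    9/8 ]
  [ 0     0     1    -4      3 ]
  [ 0     3  -9/2  39/2  -25/2 ]
  [ 0     1  -3/2  13/2   -9/2 ]
Swap R2 and R3.
  [ 1  -1/4   3/8  -7/8    9/8 ]
  [ 0     3  -9/2  39/2  -25/2 ]
  [ 0     0     1    -4      3 ]
  [ 0     1  -3/2  13/2   -9/2 ]
Multiply R2 by 1/3.
  [ 1  -1/4   3/8  -7/8    9/8 ]
  [ 0     1  -3/2  13/2  -25/6 ]
  [ 0     0     1    -4      3 ]
  [ 0     1  -3/2  13/2   -9/2 ]
Subtract R2 from R4.
  [ 1  -1/4   3/8  -7/8    9/8 ]
  [ 0     1  -3/2  13/2  -25/6 ]
  [ 0     0     1    -4      3 ]
  [ 0     0     0     0   -1/3 ]
Multiply R4 by -3.
  [ 1  -1/4   3/8  -7/8    9/8 ]
  [ 0     1  -3/2  13/2  -25/6 ]
  [ 0     0     1    -4      3 ]
  [ 0     0     0     0      1 ]
Subtract 3 times R4 from R3.
  [ 1  -1/4   3/8  -7/8    9/8 ]
  [ 0     1  -3/2  13/2  -25/6 ]
  [ 0     0     1    -4      0 ]
  [ 0     0     0     0      1 ]
Add 25/6 times R4 to R2.
  [ 1  -1/4   3/8  -7/8  9/8 ]
  [ 0     1  -3/2  13/2    0 ]
  [ 0     0     1    -4    0 ]
  [ 0     0     0     0    1 ]
Subtract 9/8 times R4 from R1.
  [ 1  -1/4   3/8  -7/8  0 ]
  [ 0     1  -3/2  13/2  0 ]
  [ 0     0     1    -4  0 ]
  [ 0     0     0     0  1 ]
Add 3/2 times R3 to R2.
  [ 1  -1/4  3/8  -7/8  0 ]
  [ 0     1    0   1/2  0 ]
  [ 0     0    1    -4  0 ]
  [ 0     0    0     0  1 ]
Subtract 3/8 times R3 from R1.
  [ 1  -1/4  0  5/8  0 ]
  [ 0     1  0  1/2  0 ]
  [ 0     0  1   -4  0 ]
  [ 0     0  0    0  1 ]
Add 1/4 times R2 to R1.
  [ 1  0  0  3/4  0 ]
  [ 0  1  0  1/2  0 ]
  [ 0  0  1   -4  0 ]
  [ 0  0  0    0  1 ]
Pivot columns are the columns containing a leading 1.

0, 1, 2, 4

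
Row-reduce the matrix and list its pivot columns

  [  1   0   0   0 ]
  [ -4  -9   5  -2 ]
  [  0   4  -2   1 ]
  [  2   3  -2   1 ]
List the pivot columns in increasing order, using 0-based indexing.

r2 := r2 + 4·r1
  [ 1   0   0   0 ]
  [ 0  -9   5  -2 ]
  [ 0   4  -2   1 ]
  [ 2   3  -2   1 ]
r4 := r4 − 2·r1
  [ 1   0   0   0 ]
  [ 0  -9   5  -2 ]
  [ 0   4  -2   1 ]
  [ 0   3  -2   1 ]
r2 := -1/9·r2
  [ 1  0     0    0 ]
  [ 0  1  -5/9  2/9 ]
  [ 0  4    -2    1 ]
  [ 0  3    -2    1 ]
r3 := r3 − 4·r2
  [ 1  0     0    0 ]
  [ 0  1  -5/9  2/9 ]
  [ 0  0   2/9  1/9 ]
  [ 0  3    -2    1 ]
r4 := r4 − 3·r2
  [ 1  0     0    0 ]
  [ 0  1  -5/9  2/9 ]
  [ 0  0   2/9  1/9 ]
  [ 0  0  -1/3  1/3 ]
r3 := 9/2·r3
  [ 1  0     0    0 ]
  [ 0  1  -5/9  2/9 ]
  [ 0  0     1  1/2 ]
  [ 0  0  -1/3  1/3 ]
r4 := r4 + 1/3·r3
  [ 1  0     0    0 ]
  [ 0  1  -5/9  2/9 ]
  [ 0  0     1  1/2 ]
  [ 0  0     0  1/2 ]
r4 := 2·r4
  [ 1  0     0    0 ]
  [ 0  1  -5/9  2/9 ]
  [ 0  0     1  1/2 ]
  [ 0  0     0    1 ]
r3 := r3 − 1/2·r4
  [ 1  0     0    0 ]
  [ 0  1  -5/9  2/9 ]
  [ 0  0     1    0 ]
  [ 0  0     0    1 ]
r2 := r2 − 2/9·r4
  [ 1  0     0  0 ]
  [ 0  1  -5/9  0 ]
  [ 0  0     1  0 ]
  [ 0  0     0  1 ]
r2 := r2 + 5/9·r3
  [ 1  0  0  0 ]
  [ 0  1  0  0 ]
  [ 0  0  1  0 ]
  [ 0  0  0  1 ]
Pivot columns are the columns containing a leading 1.

0, 1, 2, 3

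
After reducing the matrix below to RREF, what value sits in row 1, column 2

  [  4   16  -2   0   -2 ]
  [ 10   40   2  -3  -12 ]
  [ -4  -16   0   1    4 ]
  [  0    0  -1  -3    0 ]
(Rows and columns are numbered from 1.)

4

Multiply ρ1 by 1/4.
Subtract 10 times ρ1 from ρ2.
Add 4 times ρ1 to ρ3.
Multiply ρ2 by 1/7.
Add 2 times ρ2 to ρ3.
Add ρ2 to ρ4.
Multiply ρ3 by 7.
Add 24/7 times ρ3 to ρ4.
Multiply ρ4 by -1.
Add ρ4 to ρ2.
Add 1/2 times ρ4 to ρ1.
Add 3/7 times ρ3 to ρ2.
Add 1/2 times ρ2 to ρ1.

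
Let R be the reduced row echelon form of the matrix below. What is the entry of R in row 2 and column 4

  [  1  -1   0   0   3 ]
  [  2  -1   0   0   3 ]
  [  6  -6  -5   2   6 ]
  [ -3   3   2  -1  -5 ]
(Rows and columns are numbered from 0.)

ρ2 ← ρ2 − 2·ρ1
  [  1  -1   0   0   3 ]
  [  0   1   0   0  -3 ]
  [  6  -6  -5   2   6 ]
  [ -3   3   2  -1  -5 ]
ρ3 ← ρ3 − 6·ρ1
  [  1  -1   0   0    3 ]
  [  0   1   0   0   -3 ]
  [  0   0  -5   2  -12 ]
  [ -3   3   2  -1   -5 ]
ρ4 ← ρ4 + 3·ρ1
  [ 1  -1   0   0    3 ]
  [ 0   1   0   0   -3 ]
  [ 0   0  -5   2  -12 ]
  [ 0   0   2  -1    4 ]
ρ3 ← -1/5·ρ3
  [ 1  -1  0     0     3 ]
  [ 0   1  0     0    -3 ]
  [ 0   0  1  -2/5  12/5 ]
  [ 0   0  2    -1     4 ]
ρ4 ← ρ4 − 2·ρ3
  [ 1  -1  0     0     3 ]
  [ 0   1  0     0    -3 ]
  [ 0   0  1  -2/5  12/5 ]
  [ 0   0  0  -1/5  -4/5 ]
ρ4 ← -5·ρ4
  [ 1  -1  0     0     3 ]
  [ 0   1  0     0    -3 ]
  [ 0   0  1  -2/5  12/5 ]
  [ 0   0  0     1     4 ]
ρ3 ← ρ3 + 2/5·ρ4
  [ 1  -1  0  0   3 ]
  [ 0   1  0  0  -3 ]
  [ 0   0  1  0   4 ]
  [ 0   0  0  1   4 ]
ρ1 ← ρ1 + ρ2
  [ 1  0  0  0   0 ]
  [ 0  1  0  0  -3 ]
  [ 0  0  1  0   4 ]
  [ 0  0  0  1   4 ]

4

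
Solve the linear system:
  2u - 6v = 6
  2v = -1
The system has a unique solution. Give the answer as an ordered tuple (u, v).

(3/2, -1/2)

Form the augmented matrix and row-reduce:
  [ 2  -6  |   6 ]
  [ 0   2  |  -1 ]
Multiply R1 by 1/2.
  [ 1  -3  |   3 ]
  [ 0   2  |  -1 ]
Multiply R2 by 1/2.
  [ 1  -3  |     3 ]
  [ 0   1  |  -1/2 ]
Add 3 times R2 to R1.
  [ 1  0  |   3/2 ]
  [ 0  1  |  -1/2 ]
Reading off the last column: u = 3/2, v = -1/2.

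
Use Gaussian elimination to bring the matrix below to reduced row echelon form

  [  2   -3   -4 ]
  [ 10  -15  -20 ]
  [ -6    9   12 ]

[[1, -3/2, -2], [0, 0, 0], [0, 0, 0]]

ρ1 -> 1/2·ρ1
  [  1  -3/2   -2 ]
  [ 10   -15  -20 ]
  [ -6     9   12 ]
ρ2 -> ρ2 − 10·ρ1
  [  1  -3/2  -2 ]
  [  0     0   0 ]
  [ -6     9  12 ]
ρ3 -> ρ3 + 6·ρ1
  [ 1  -3/2  -2 ]
  [ 0     0   0 ]
  [ 0     0   0 ]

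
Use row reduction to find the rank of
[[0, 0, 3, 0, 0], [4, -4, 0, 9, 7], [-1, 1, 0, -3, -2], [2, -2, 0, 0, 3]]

rank = 4

r1 ↔ r2
  [  4  -4  0   9   7 ]
  [  0   0  3   0   0 ]
  [ -1   1  0  -3  -2 ]
  [  2  -2  0   0   3 ]
r1 := 1/4·r1
  [  1  -1  0  9/4  7/4 ]
  [  0   0  3    0    0 ]
  [ -1   1  0   -3   -2 ]
  [  2  -2  0    0    3 ]
r3 := r3 + r1
  [ 1  -1  0   9/4   7/4 ]
  [ 0   0  3     0     0 ]
  [ 0   0  0  -3/4  -1/4 ]
  [ 2  -2  0     0     3 ]
r4 := r4 − 2·r1
  [ 1  -1  0   9/4   7/4 ]
  [ 0   0  3     0     0 ]
  [ 0   0  0  -3/4  -1/4 ]
  [ 0   0  0  -9/2  -1/2 ]
r2 := 1/3·r2
  [ 1  -1  0   9/4   7/4 ]
  [ 0   0  1     0     0 ]
  [ 0   0  0  -3/4  -1/4 ]
  [ 0   0  0  -9/2  -1/2 ]
r3 := -4/3·r3
  [ 1  -1  0   9/4   7/4 ]
  [ 0   0  1     0     0 ]
  [ 0   0  0     1   1/3 ]
  [ 0   0  0  -9/2  -1/2 ]
r4 := r4 + 9/2·r3
  [ 1  -1  0  9/4  7/4 ]
  [ 0   0  1    0    0 ]
  [ 0   0  0    1  1/3 ]
  [ 0   0  0    0    1 ]
r3 := r3 − 1/3·r4
  [ 1  -1  0  9/4  7/4 ]
  [ 0   0  1    0    0 ]
  [ 0   0  0    1    0 ]
  [ 0   0  0    0    1 ]
r1 := r1 − 7/4·r4
  [ 1  -1  0  9/4  0 ]
  [ 0   0  1    0  0 ]
  [ 0   0  0    1  0 ]
  [ 0   0  0    0  1 ]
r1 := r1 − 9/4·r3
  [ 1  -1  0  0  0 ]
  [ 0   0  1  0  0 ]
  [ 0   0  0  1  0 ]
  [ 0   0  0  0  1 ]
The reduced form has 4 nonzero rows.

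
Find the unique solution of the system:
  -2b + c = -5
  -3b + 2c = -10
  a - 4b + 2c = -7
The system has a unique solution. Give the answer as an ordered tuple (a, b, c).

Form the augmented matrix and row-reduce:
  [ 0  -2  1  |   -5 ]
  [ 0  -3  2  |  -10 ]
  [ 1  -4  2  |   -7 ]
r1 <-> r3
  [ 1  -4  2  |   -7 ]
  [ 0  -3  2  |  -10 ]
  [ 0  -2  1  |   -5 ]
r2 := -1/3·r2
  [ 1  -4     2  |    -7 ]
  [ 0   1  -2/3  |  10/3 ]
  [ 0  -2     1  |    -5 ]
r3 := r3 + 2·r2
  [ 1  -4     2  |    -7 ]
  [ 0   1  -2/3  |  10/3 ]
  [ 0   0  -1/3  |   5/3 ]
r3 := -3·r3
  [ 1  -4     2  |    -7 ]
  [ 0   1  -2/3  |  10/3 ]
  [ 0   0     1  |    -5 ]
r2 := r2 + 2/3·r3
  [ 1  -4  2  |  -7 ]
  [ 0   1  0  |   0 ]
  [ 0   0  1  |  -5 ]
r1 := r1 − 2·r3
  [ 1  -4  0  |   3 ]
  [ 0   1  0  |   0 ]
  [ 0   0  1  |  -5 ]
r1 := r1 + 4·r2
  [ 1  0  0  |   3 ]
  [ 0  1  0  |   0 ]
  [ 0  0  1  |  -5 ]
Reading off the last column: a = 3, b = 0, c = -5.

(3, 0, -5)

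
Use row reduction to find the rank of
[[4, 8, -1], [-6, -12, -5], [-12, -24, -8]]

rank = 2

R1 := 1/4·R1
  [   1    2  -1/4 ]
  [  -6  -12    -5 ]
  [ -12  -24    -8 ]
R2 := R2 + 6·R1
  [   1    2   -1/4 ]
  [   0    0  -13/2 ]
  [ -12  -24     -8 ]
R3 := R3 + 12·R1
  [ 1  2   -1/4 ]
  [ 0  0  -13/2 ]
  [ 0  0    -11 ]
R2 := -2/13·R2
  [ 1  2  -1/4 ]
  [ 0  0     1 ]
  [ 0  0   -11 ]
R3 := R3 + 11·R2
  [ 1  2  -1/4 ]
  [ 0  0     1 ]
  [ 0  0     0 ]
R1 := R1 + 1/4·R2
  [ 1  2  0 ]
  [ 0  0  1 ]
  [ 0  0  0 ]
The reduced form has 2 nonzero rows.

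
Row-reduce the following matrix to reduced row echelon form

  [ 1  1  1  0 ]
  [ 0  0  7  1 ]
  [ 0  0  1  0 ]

[[1, 1, 0, 0], [0, 0, 1, 0], [0, 0, 0, 1]]

Multiply R2 by 1/7.
  [ 1  1  1    0 ]
  [ 0  0  1  1/7 ]
  [ 0  0  1    0 ]
Subtract R2 from R3.
  [ 1  1  1     0 ]
  [ 0  0  1   1/7 ]
  [ 0  0  0  -1/7 ]
Multiply R3 by -7.
  [ 1  1  1    0 ]
  [ 0  0  1  1/7 ]
  [ 0  0  0    1 ]
Subtract 1/7 times R3 from R2.
  [ 1  1  1  0 ]
  [ 0  0  1  0 ]
  [ 0  0  0  1 ]
Subtract R2 from R1.
  [ 1  1  0  0 ]
  [ 0  0  1  0 ]
  [ 0  0  0  1 ]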